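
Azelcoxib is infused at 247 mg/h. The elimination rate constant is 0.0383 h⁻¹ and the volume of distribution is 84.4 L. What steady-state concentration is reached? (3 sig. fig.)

76.4 mg/L

CL = k · V = 0.0383 × 84.4 = 3.233 L/h
Css = rate / CL = 247 / 3.233 ≈ 76.4 mg/L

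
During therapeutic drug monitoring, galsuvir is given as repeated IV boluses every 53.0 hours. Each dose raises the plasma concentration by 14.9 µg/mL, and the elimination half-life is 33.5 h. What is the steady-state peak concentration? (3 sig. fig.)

k = ln 2 / 33.5 = 0.02069 h⁻¹
Fraction remaining after one interval: e^(−kτ) = e^(−0.02069 × 53.0) = 0.3340
R = 1 / (1 − 0.3340) = 1.501
Css,max = 14.9 × 1.501 ≈ 22.4 µg/mL

22.4 µg/mL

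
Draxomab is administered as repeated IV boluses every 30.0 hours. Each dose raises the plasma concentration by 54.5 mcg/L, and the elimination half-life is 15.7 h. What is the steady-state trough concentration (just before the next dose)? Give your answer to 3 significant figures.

k = ln 2 / 15.7 = 0.04415 h⁻¹
Fraction remaining after one interval: e^(−kτ) = e^(−0.04415 × 30.0) = 0.2659
R = 1 / (1 − 0.2659) = 1.362
Css,max = 54.5 × 1.362 = 74.24 mcg/L
Css,min = Css,max × e^(−kτ) = 74.24 × 0.2659 ≈ 19.7 mcg/L

19.7 mcg/L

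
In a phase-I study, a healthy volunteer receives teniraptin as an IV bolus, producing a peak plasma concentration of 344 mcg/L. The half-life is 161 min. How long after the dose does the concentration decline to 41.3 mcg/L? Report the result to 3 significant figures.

k = ln 2 / 161 = 0.004305 min⁻¹
C(t) = C₀ e^(−kt)  ⇒  t = ln(C₀/C) / k
t = ln(344/41.3) / 0.004305 = 2.120 / 0.004305 ≈ 492 minutes

492 minutes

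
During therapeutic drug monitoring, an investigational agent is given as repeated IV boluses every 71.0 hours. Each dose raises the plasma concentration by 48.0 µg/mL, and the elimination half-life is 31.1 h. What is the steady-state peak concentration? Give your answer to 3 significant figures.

60.4 µg/mL

k = ln 2 / 31.1 = 0.02229 h⁻¹
Fraction remaining after one interval: e^(−kτ) = e^(−0.02229 × 71.0) = 0.2055
R = 1 / (1 − 0.2055) = 1.259
Css,max = 48.0 × 1.259 ≈ 60.4 µg/mL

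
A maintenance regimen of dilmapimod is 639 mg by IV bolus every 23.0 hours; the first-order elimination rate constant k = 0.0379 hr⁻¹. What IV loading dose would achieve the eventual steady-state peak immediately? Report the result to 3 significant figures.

1100 mg

Accumulation ratio R = 1 / (1 − e^(−kτ)) = 1 / (1 − e^(−0.03790×23.0)) = 1 / (1 − 0.4182) = 1.719
Loading dose = maintenance dose × R = 639 × 1.719 ≈ 1100 mg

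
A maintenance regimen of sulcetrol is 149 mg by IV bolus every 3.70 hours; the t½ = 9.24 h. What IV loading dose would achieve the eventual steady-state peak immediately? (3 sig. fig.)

615 mg

k = ln 2 / 9.24 = 0.07502 h⁻¹
Accumulation ratio R = 1 / (1 − e^(−kτ)) = 1 / (1 − e^(−0.07502×3.70)) = 1 / (1 − 0.7576) = 4.126
Loading dose = maintenance dose × R = 149 × 4.126 ≈ 615 mg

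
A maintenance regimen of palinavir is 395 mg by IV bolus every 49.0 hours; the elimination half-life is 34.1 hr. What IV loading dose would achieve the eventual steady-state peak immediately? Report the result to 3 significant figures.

626 mg

k = ln 2 / 34.1 = 0.02033 hr⁻¹
Accumulation ratio R = 1 / (1 − e^(−kτ)) = 1 / (1 − e^(−0.02033×49.0)) = 1 / (1 − 0.3693) = 1.586
Loading dose = maintenance dose × R = 395 × 1.586 ≈ 626 mg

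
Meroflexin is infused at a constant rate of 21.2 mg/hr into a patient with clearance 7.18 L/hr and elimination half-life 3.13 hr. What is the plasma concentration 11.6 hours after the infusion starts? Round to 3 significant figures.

2.73 µg/mL

Css = rate / CL = 21.2 / 7.18 = 2.953 µg/mL
k = ln 2 / 3.13 = 0.2215 hr⁻¹
C(t) = Css (1 − e^(−kt)) = 2.953 × (1 − e^(−2.569)) = 2.953 × 0.9234 ≈ 2.73 µg/mL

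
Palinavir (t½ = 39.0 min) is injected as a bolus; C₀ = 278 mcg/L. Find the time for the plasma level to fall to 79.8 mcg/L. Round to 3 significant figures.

k = ln 2 / 39.0 = 0.01777 min⁻¹
C(t) = C₀ e^(−kt)  ⇒  t = ln(C₀/C) / k
t = ln(278/79.8) / 0.01777 = 1.248 / 0.01777 ≈ 70.2 minutes

70.2 minutes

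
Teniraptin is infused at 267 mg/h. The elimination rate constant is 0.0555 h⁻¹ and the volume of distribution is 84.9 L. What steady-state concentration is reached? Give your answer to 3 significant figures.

CL = k · V = 0.0555 × 84.9 = 4.712 L/h
Css = rate / CL = 267 / 4.712 ≈ 56.7 µg/mL

56.7 µg/mL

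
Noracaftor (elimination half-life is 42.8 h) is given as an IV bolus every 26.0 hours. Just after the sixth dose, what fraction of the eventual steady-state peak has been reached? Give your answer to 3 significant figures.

0.920

k = ln 2 / 42.8 = 0.01620 h⁻¹
f_n = 1 − e^(−nkτ) = 1 − e^(−6 × 0.01620 × 26.0) = 1 − e^(−2.526) = 1 − 0.07994 ≈ 0.920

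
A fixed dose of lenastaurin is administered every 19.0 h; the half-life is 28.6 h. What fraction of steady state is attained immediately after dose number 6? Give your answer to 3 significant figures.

k = ln 2 / 28.6 = 0.02424 h⁻¹
f_n = 1 − e^(−nkτ) = 1 − e^(−6 × 0.02424 × 19.0) = 1 − e^(−2.763) = 1 − 0.06311 ≈ 0.937

0.937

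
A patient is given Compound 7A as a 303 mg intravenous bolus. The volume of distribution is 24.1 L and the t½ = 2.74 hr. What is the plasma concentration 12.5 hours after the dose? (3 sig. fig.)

0.532 µg/mL

C₀ = dose / V = 303 / 24.1 = 12.57 µg/mL
k = ln 2 / 2.74 = 0.2530 hr⁻¹
C(t) = C₀ e^(−kt) = 12.57 × e^(−0.2530 × 12.5) = 12.57 × e^(−3.162) = 12.57 × 0.04233 ≈ 0.532 µg/mL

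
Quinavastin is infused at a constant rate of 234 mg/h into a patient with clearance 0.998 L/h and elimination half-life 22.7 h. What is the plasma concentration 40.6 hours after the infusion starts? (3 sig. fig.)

Css = rate / CL = 234 / 0.998 = 234.5 mg/L
k = ln 2 / 22.7 = 0.03054 h⁻¹
C(t) = Css (1 − e^(−kt)) = 234.5 × (1 − e^(−1.240)) = 234.5 × 0.7105 ≈ 167 mg/L

167 mg/L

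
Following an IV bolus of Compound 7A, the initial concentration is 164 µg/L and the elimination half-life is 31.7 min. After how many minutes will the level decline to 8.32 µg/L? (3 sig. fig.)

136 minutes

k = ln 2 / 31.7 = 0.02187 min⁻¹
C(t) = C₀ e^(−kt)  ⇒  t = ln(C₀/C) / k
t = ln(164/8.32) / 0.02187 = 2.981 / 0.02187 ≈ 136 minutes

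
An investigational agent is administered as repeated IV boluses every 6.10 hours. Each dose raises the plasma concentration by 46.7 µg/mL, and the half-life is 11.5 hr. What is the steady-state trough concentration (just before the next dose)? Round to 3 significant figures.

k = ln 2 / 11.5 = 0.06027 hr⁻¹
Fraction remaining after one interval: e^(−kτ) = e^(−0.06027 × 6.10) = 0.6923
R = 1 / (1 − 0.6923) = 3.250
Css,max = 46.7 × 3.250 = 151.8 µg/mL
Css,min = Css,max × e^(−kτ) = 151.8 × 0.6923 ≈ 105 µg/mL

105 µg/mL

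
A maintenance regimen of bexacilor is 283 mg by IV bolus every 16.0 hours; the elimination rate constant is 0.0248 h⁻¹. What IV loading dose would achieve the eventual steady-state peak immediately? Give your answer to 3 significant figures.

Accumulation ratio R = 1 / (1 − e^(−kτ)) = 1 / (1 − e^(−0.02480×16.0)) = 1 / (1 − 0.6725) = 3.053
Loading dose = maintenance dose × R = 283 × 3.053 ≈ 864 mg

864 mg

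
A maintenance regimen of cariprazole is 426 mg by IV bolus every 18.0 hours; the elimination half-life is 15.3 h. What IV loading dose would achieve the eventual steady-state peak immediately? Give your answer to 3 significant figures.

764 mg

k = ln 2 / 15.3 = 0.04530 h⁻¹
Accumulation ratio R = 1 / (1 − e^(−kτ)) = 1 / (1 − e^(−0.04530×18.0)) = 1 / (1 − 0.4424) = 1.794
Loading dose = maintenance dose × R = 426 × 1.794 ≈ 764 mg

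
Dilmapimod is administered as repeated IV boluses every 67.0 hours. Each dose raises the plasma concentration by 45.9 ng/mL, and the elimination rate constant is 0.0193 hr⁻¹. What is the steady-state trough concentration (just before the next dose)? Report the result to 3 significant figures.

17.4 ng/mL

Fraction remaining after one interval: e^(−kτ) = e^(−0.01930 × 67.0) = 0.2744
R = 1 / (1 − 0.2744) = 1.378
Css,max = 45.9 × 1.378 = 63.26 ng/mL
Css,min = Css,max × e^(−kτ) = 63.26 × 0.2744 ≈ 17.4 ng/mL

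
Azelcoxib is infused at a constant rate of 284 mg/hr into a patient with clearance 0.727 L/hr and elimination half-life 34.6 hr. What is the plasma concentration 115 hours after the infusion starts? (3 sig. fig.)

352 mg/L

Css = rate / CL = 284 / 0.727 = 390.6 mg/L
k = ln 2 / 34.6 = 0.02003 hr⁻¹
C(t) = Css (1 − e^(−kt)) = 390.6 × (1 − e^(−2.304)) = 390.6 × 0.9001 ≈ 352 mg/L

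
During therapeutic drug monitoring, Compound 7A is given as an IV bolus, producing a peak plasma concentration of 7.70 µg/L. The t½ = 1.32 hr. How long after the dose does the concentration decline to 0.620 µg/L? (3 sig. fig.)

k = ln 2 / 1.32 = 0.5251 hr⁻¹
C(t) = C₀ e^(−kt)  ⇒  t = ln(C₀/C) / k
t = ln(7.70/0.620) / 0.5251 = 2.519 / 0.5251 ≈ 4.80 hours

4.80 hours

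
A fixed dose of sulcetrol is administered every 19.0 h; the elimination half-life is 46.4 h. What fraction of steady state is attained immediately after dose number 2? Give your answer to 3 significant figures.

0.433

k = ln 2 / 46.4 = 0.01494 h⁻¹
f_n = 1 − e^(−nkτ) = 1 − e^(−2 × 0.01494 × 19.0) = 1 − e^(−0.5677) = 1 − 0.5668 ≈ 0.433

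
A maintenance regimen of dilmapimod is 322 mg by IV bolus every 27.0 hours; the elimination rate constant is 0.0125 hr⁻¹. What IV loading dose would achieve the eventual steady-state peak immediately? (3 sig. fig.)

1120 mg

Accumulation ratio R = 1 / (1 − e^(−kτ)) = 1 / (1 − e^(−0.01250×27.0)) = 1 / (1 − 0.7136) = 3.491
Loading dose = maintenance dose × R = 322 × 3.491 ≈ 1120 mg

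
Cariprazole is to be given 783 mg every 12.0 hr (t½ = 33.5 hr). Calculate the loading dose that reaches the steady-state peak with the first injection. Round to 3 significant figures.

k = ln 2 / 33.5 = 0.02069 hr⁻¹
Accumulation ratio R = 1 / (1 − e^(−kτ)) = 1 / (1 − e^(−0.02069×12.0)) = 1 / (1 − 0.7801) = 4.548
Loading dose = maintenance dose × R = 783 × 4.548 ≈ 3560 mg

3560 mg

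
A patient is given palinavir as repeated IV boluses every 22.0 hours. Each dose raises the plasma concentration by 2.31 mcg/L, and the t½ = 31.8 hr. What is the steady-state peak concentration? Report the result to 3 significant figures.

6.06 mcg/L

k = ln 2 / 31.8 = 0.02180 hr⁻¹
Fraction remaining after one interval: e^(−kτ) = e^(−0.02180 × 22.0) = 0.6191
R = 1 / (1 − 0.6191) = 2.625
Css,max = 2.31 × 2.625 ≈ 6.06 mcg/L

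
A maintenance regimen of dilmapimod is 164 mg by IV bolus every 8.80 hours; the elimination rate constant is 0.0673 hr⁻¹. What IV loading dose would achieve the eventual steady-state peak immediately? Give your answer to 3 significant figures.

Accumulation ratio R = 1 / (1 − e^(−kτ)) = 1 / (1 − e^(−0.06730×8.80)) = 1 / (1 − 0.5531) = 2.238
Loading dose = maintenance dose × R = 164 × 2.238 ≈ 367 mg

367 mg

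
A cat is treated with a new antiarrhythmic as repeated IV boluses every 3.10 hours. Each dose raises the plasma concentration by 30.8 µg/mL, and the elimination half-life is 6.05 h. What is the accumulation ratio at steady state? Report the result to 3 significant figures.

3.35

k = ln 2 / 6.05 = 0.1146 h⁻¹
Fraction remaining after one interval: e^(−kτ) = e^(−0.1146 × 3.10) = 0.7011
R = 1 / (1 − 0.7011) = 1 / 0.2989 ≈ 3.35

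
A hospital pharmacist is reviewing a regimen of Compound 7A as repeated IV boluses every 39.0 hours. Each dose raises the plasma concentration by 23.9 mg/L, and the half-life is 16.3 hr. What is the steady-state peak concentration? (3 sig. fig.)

k = ln 2 / 16.3 = 0.04252 hr⁻¹
Fraction remaining after one interval: e^(−kτ) = e^(−0.04252 × 39.0) = 0.1904
R = 1 / (1 − 0.1904) = 1.235
Css,max = 23.9 × 1.235 ≈ 29.5 mg/L

29.5 mg/L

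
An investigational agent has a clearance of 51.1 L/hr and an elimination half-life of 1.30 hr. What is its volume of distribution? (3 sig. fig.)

95.8 L

k = ln 2 / t½ = ln 2 / 1.30 = 0.5332 hr⁻¹
V = CL / k = 51.1 / 0.5332 ≈ 95.8 L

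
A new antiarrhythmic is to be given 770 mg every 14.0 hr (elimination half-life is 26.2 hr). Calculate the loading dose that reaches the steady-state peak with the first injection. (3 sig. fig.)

2490 mg

k = ln 2 / 26.2 = 0.02646 hr⁻¹
Accumulation ratio R = 1 / (1 − e^(−kτ)) = 1 / (1 − e^(−0.02646×14.0)) = 1 / (1 − 0.6905) = 3.231
Loading dose = maintenance dose × R = 770 × 3.231 ≈ 2490 mg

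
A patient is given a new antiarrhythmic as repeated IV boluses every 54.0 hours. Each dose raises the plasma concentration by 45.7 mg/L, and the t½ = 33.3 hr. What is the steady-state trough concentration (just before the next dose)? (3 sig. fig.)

22.0 mg/L

k = ln 2 / 33.3 = 0.02082 hr⁻¹
Fraction remaining after one interval: e^(−kτ) = e^(−0.02082 × 54.0) = 0.3250
R = 1 / (1 − 0.3250) = 1.481
Css,max = 45.7 × 1.481 = 67.70 mg/L
Css,min = Css,max × e^(−kτ) = 67.70 × 0.3250 ≈ 22.0 mg/L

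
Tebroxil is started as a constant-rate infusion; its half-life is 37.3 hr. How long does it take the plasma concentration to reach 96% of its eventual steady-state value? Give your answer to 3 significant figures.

173 hours

k = ln 2 / 37.3 = 0.01858 hr⁻¹
f = 1 − e^(−kt)  ⇒  t = −ln(1 − f) / k
t = −ln(1 − 0.96) / 0.01858 = 3.219 / 0.01858 ≈ 173 hours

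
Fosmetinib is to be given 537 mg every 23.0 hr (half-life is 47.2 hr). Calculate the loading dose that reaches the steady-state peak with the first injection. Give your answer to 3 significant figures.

k = ln 2 / 47.2 = 0.01469 hr⁻¹
Accumulation ratio R = 1 / (1 − e^(−kτ)) = 1 / (1 − e^(−0.01469×23.0)) = 1 / (1 − 0.7134) = 3.489
Loading dose = maintenance dose × R = 537 × 3.489 ≈ 1870 mg

1870 mg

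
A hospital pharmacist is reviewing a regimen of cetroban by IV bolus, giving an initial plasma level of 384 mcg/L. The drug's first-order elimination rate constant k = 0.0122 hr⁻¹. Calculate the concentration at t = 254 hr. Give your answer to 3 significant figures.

C(t) = C₀ e^(−kt) = 384 × e^(−0.01220 × 254) = 384 × e^(−3.099) = 384 × 0.04510 ≈ 17.3 mcg/L

17.3 mcg/L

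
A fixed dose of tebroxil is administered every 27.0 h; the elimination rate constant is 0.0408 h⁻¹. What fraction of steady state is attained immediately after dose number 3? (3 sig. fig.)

0.963

f_n = 1 − e^(−nkτ) = 1 − e^(−3 × 0.04080 × 27.0) = 1 − e^(−3.305) = 1 − 0.03671 ≈ 0.963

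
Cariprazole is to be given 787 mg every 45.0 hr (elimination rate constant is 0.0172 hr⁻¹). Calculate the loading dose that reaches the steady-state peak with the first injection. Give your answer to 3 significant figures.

1460 mg

Accumulation ratio R = 1 / (1 − e^(−kτ)) = 1 / (1 − e^(−0.01720×45.0)) = 1 / (1 − 0.4612) = 1.856
Loading dose = maintenance dose × R = 787 × 1.856 ≈ 1460 mg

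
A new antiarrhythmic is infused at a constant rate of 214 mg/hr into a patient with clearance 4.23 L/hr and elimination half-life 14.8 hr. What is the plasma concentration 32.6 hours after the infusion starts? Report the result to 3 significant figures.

Css = rate / CL = 214 / 4.23 = 50.59 µg/mL
k = ln 2 / 14.8 = 0.04683 hr⁻¹
C(t) = Css (1 − e^(−kt)) = 50.59 × (1 − e^(−1.527)) = 50.59 × 0.7828 ≈ 39.6 µg/mL

39.6 µg/mL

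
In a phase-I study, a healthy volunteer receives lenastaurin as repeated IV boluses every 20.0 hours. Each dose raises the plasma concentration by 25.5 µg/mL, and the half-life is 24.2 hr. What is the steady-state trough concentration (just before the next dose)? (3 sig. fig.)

k = ln 2 / 24.2 = 0.02864 hr⁻¹
Fraction remaining after one interval: e^(−kτ) = e^(−0.02864 × 20.0) = 0.5639
R = 1 / (1 − 0.5639) = 2.293
Css,max = 25.5 × 2.293 = 58.48 µg/mL
Css,min = Css,max × e^(−kτ) = 58.48 × 0.5639 ≈ 33.0 µg/mL

33.0 µg/mL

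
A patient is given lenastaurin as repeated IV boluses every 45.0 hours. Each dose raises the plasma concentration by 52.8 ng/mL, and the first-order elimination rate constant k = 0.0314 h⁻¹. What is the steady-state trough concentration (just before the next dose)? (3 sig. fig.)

17.0 ng/mL

Fraction remaining after one interval: e^(−kτ) = e^(−0.03140 × 45.0) = 0.2434
R = 1 / (1 − 0.2434) = 1.322
Css,max = 52.8 × 1.322 = 69.79 ng/mL
Css,min = Css,max × e^(−kτ) = 69.79 × 0.2434 ≈ 17.0 ng/mL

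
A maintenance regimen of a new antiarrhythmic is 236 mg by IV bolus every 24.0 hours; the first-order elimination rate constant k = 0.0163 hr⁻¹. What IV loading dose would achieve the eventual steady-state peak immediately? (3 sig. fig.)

729 mg

Accumulation ratio R = 1 / (1 − e^(−kτ)) = 1 / (1 − e^(−0.01630×24.0)) = 1 / (1 − 0.6762) = 3.089
Loading dose = maintenance dose × R = 236 × 3.089 ≈ 729 mg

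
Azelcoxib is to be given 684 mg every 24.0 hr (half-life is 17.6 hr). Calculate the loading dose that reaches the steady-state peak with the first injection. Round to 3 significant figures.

1120 mg

k = ln 2 / 17.6 = 0.03938 hr⁻¹
Accumulation ratio R = 1 / (1 − e^(−kτ)) = 1 / (1 − e^(−0.03938×24.0)) = 1 / (1 − 0.3886) = 1.636
Loading dose = maintenance dose × R = 684 × 1.636 ≈ 1120 mg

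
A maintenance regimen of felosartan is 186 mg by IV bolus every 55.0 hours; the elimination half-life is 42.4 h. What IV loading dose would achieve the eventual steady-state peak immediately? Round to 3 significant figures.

k = ln 2 / 42.4 = 0.01635 h⁻¹
Accumulation ratio R = 1 / (1 − e^(−kτ)) = 1 / (1 − e^(−0.01635×55.0)) = 1 / (1 − 0.4069) = 1.686
Loading dose = maintenance dose × R = 186 × 1.686 ≈ 314 mg

314 mg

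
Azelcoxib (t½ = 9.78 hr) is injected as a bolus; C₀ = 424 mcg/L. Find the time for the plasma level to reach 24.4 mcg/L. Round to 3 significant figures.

40.3 hours

k = ln 2 / 9.78 = 0.07087 hr⁻¹
C(t) = C₀ e^(−kt)  ⇒  t = ln(C₀/C) / k
t = ln(424/24.4) / 0.07087 = 2.855 / 0.07087 ≈ 40.3 hours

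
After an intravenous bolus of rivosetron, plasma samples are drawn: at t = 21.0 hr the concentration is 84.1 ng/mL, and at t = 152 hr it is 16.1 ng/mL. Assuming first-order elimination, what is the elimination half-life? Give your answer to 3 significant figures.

54.9 hours

k = ln(C₁/C₂) / (t₂ − t₁) = ln(84.1/16.1) / (152 − 21.0)
  = 1.653 / 131.0 = 0.01262 hr⁻¹
t½ = ln 2 / k = ln 2 / 0.01262 ≈ 54.9 hours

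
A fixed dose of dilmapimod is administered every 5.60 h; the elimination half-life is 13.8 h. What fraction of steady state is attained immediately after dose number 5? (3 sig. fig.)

0.755

k = ln 2 / 13.8 = 0.05023 h⁻¹
f_n = 1 − e^(−nkτ) = 1 − e^(−5 × 0.05023 × 5.60) = 1 − e^(−1.406) = 1 − 0.2450 ≈ 0.755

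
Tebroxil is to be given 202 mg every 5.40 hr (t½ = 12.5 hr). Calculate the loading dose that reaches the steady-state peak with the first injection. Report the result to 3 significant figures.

781 mg

k = ln 2 / 12.5 = 0.05545 hr⁻¹
Accumulation ratio R = 1 / (1 − e^(−kτ)) = 1 / (1 − e^(−0.05545×5.40)) = 1 / (1 − 0.7412) = 3.864
Loading dose = maintenance dose × R = 202 × 3.864 ≈ 781 mg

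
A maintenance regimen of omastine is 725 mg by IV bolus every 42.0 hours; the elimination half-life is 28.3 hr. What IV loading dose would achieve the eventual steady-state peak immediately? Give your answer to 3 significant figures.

1130 mg

k = ln 2 / 28.3 = 0.02449 hr⁻¹
Accumulation ratio R = 1 / (1 − e^(−kτ)) = 1 / (1 − e^(−0.02449×42.0)) = 1 / (1 − 0.3575) = 1.556
Loading dose = maintenance dose × R = 725 × 1.556 ≈ 1130 mg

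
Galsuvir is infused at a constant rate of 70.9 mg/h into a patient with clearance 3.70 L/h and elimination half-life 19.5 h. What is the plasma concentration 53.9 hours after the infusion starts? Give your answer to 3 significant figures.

Css = rate / CL = 70.9 / 3.70 = 19.16 µg/mL
k = ln 2 / 19.5 = 0.03555 h⁻¹
C(t) = Css (1 − e^(−kt)) = 19.16 × (1 − e^(−1.916)) = 19.16 × 0.8528 ≈ 16.3 µg/mL

16.3 µg/mL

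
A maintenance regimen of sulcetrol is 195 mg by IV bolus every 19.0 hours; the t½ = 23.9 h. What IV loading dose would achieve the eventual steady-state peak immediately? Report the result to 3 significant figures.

k = ln 2 / 23.9 = 0.02900 h⁻¹
Accumulation ratio R = 1 / (1 − e^(−kτ)) = 1 / (1 − e^(−0.02900×19.0)) = 1 / (1 − 0.5764) = 2.360
Loading dose = maintenance dose × R = 195 × 2.360 ≈ 460 mg

460 mg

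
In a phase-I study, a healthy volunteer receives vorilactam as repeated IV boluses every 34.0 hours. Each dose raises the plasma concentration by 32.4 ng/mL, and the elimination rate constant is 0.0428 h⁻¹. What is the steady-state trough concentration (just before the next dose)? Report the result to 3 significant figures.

9.86 ng/mL

Fraction remaining after one interval: e^(−kτ) = e^(−0.04280 × 34.0) = 0.2334
R = 1 / (1 − 0.2334) = 1.304
Css,max = 32.4 × 1.304 = 42.26 ng/mL
Css,min = Css,max × e^(−kτ) = 42.26 × 0.2334 ≈ 9.86 ng/mL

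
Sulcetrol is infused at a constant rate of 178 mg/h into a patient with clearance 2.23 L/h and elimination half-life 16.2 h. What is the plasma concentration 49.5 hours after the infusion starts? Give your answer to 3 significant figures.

Css = rate / CL = 178 / 2.23 = 79.82 µg/mL
k = ln 2 / 16.2 = 0.04279 h⁻¹
C(t) = Css (1 − e^(−kt)) = 79.82 × (1 − e^(−2.118)) = 79.82 × 0.8797 ≈ 70.2 µg/mL

70.2 µg/mL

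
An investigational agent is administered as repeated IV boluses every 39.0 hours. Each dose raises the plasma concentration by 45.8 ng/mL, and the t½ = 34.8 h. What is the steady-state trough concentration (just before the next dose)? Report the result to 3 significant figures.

39.0 ng/mL

k = ln 2 / 34.8 = 0.01992 h⁻¹
Fraction remaining after one interval: e^(−kτ) = e^(−0.01992 × 39.0) = 0.4599
R = 1 / (1 − 0.4599) = 1.851
Css,max = 45.8 × 1.851 = 84.80 ng/mL
Css,min = Css,max × e^(−kτ) = 84.80 × 0.4599 ≈ 39.0 ng/mL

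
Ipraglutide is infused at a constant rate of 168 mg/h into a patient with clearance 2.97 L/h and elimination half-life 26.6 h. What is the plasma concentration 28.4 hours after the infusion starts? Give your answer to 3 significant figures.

29.6 mg/L

Css = rate / CL = 168 / 2.97 = 56.57 mg/L
k = ln 2 / 26.6 = 0.02606 h⁻¹
C(t) = Css (1 − e^(−kt)) = 56.57 × (1 − e^(−0.7401)) = 56.57 × 0.5229 ≈ 29.6 mg/L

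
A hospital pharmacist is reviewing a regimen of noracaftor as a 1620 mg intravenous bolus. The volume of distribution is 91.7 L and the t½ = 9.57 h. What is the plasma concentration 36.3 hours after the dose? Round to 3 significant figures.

C₀ = dose / V = 1620 / 91.7 = 17.67 µg/mL
k = ln 2 / 9.57 = 0.07243 h⁻¹
C(t) = C₀ e^(−kt) = 17.67 × e^(−0.07243 × 36.3) = 17.67 × e^(−2.629) = 17.67 × 0.07214 ≈ 1.27 µg/mL

1.27 µg/mL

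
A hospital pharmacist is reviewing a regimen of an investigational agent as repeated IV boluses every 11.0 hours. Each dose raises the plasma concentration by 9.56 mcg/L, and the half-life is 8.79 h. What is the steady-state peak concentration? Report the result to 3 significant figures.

k = ln 2 / 8.79 = 0.07886 h⁻¹
Fraction remaining after one interval: e^(−kτ) = e^(−0.07886 × 11.0) = 0.4200
R = 1 / (1 − 0.4200) = 1.724
Css,max = 9.56 × 1.724 ≈ 16.5 mcg/L

16.5 mcg/L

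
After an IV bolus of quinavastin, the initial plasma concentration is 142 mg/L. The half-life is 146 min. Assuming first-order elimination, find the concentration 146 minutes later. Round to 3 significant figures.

k = ln 2 / 146 = 0.004748 min⁻¹
C(t) = C₀ e^(−kt) = 142 × e^(−0.004748 × 146) = 142 × e^(−0.6931) = 142 × 0.5000 ≈ 71.0 mg/L

71.0 mg/L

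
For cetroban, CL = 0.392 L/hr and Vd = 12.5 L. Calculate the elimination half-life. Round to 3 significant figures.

22.1 hours

k = CL / V = 0.392 / 12.5 = 0.03136 hr⁻¹
t½ = ln 2 / k = ln 2 / 0.03136 ≈ 22.1 hours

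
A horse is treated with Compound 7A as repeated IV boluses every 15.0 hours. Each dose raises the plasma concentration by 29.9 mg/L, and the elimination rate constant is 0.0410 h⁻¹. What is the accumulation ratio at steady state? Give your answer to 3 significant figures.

2.18

Fraction remaining after one interval: e^(−kτ) = e^(−0.04100 × 15.0) = 0.5406
R = 1 / (1 − 0.5406) = 1 / 0.4594 ≈ 2.18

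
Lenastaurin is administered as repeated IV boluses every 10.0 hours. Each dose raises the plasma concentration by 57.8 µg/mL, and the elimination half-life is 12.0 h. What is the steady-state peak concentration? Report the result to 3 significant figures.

132 µg/mL

k = ln 2 / 12.0 = 0.05776 h⁻¹
Fraction remaining after one interval: e^(−kτ) = e^(−0.05776 × 10.0) = 0.5612
R = 1 / (1 − 0.5612) = 2.279
Css,max = 57.8 × 2.279 ≈ 132 µg/mL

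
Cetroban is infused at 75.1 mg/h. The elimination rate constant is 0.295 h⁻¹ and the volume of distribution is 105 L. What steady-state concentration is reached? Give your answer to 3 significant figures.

CL = k · V = 0.295 × 105 = 30.97 L/h
Css = rate / CL = 75.1 / 30.97 ≈ 2.42 mg/L

2.42 mg/L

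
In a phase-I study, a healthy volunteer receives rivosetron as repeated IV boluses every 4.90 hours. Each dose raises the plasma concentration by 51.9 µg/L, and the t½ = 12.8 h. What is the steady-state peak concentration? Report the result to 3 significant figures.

223 µg/L

k = ln 2 / 12.8 = 0.05415 h⁻¹
Fraction remaining after one interval: e^(−kτ) = e^(−0.05415 × 4.90) = 0.7669
R = 1 / (1 − 0.7669) = 4.291
Css,max = 51.9 × 4.291 ≈ 223 µg/L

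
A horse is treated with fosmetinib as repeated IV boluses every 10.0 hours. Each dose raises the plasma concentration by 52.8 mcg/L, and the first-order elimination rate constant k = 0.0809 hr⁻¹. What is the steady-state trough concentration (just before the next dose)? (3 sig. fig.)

42.4 mcg/L

Fraction remaining after one interval: e^(−kτ) = e^(−0.08090 × 10.0) = 0.4453
R = 1 / (1 − 0.4453) = 1.803
Css,max = 52.8 × 1.803 = 95.19 mcg/L
Css,min = Css,max × e^(−kτ) = 95.19 × 0.4453 ≈ 42.4 mcg/L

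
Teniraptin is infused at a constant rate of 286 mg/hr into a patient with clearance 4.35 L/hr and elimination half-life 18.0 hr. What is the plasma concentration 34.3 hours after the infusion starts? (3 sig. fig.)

Css = rate / CL = 286 / 4.35 = 65.75 mg/L
k = ln 2 / 18.0 = 0.03851 hr⁻¹
C(t) = Css (1 − e^(−kt)) = 65.75 × (1 − e^(−1.321)) = 65.75 × 0.7331 ≈ 48.2 mg/L

48.2 mg/L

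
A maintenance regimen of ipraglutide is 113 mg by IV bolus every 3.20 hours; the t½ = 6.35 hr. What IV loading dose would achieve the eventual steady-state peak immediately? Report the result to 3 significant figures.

383 mg

k = ln 2 / 6.35 = 0.1092 hr⁻¹
Accumulation ratio R = 1 / (1 − e^(−kτ)) = 1 / (1 − e^(−0.1092×3.20)) = 1 / (1 − 0.7052) = 3.392
Loading dose = maintenance dose × R = 113 × 3.392 ≈ 383 mg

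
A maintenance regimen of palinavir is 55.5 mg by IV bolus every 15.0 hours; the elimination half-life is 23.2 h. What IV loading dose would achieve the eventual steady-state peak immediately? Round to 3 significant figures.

154 mg

k = ln 2 / 23.2 = 0.02988 h⁻¹
Accumulation ratio R = 1 / (1 − e^(−kτ)) = 1 / (1 − e^(−0.02988×15.0)) = 1 / (1 − 0.6388) = 2.769
Loading dose = maintenance dose × R = 55.5 × 2.769 ≈ 154 mg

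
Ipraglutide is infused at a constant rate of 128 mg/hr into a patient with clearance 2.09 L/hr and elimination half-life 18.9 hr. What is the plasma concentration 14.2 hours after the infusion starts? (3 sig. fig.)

Css = rate / CL = 128 / 2.09 = 61.24 µg/mL
k = ln 2 / 18.9 = 0.03667 hr⁻¹
C(t) = Css (1 − e^(−kt)) = 61.24 × (1 − e^(−0.5208)) = 61.24 × 0.4059 ≈ 24.9 µg/mL

24.9 µg/mL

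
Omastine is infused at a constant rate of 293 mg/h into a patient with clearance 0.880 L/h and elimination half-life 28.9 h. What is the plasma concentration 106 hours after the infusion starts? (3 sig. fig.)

Css = rate / CL = 293 / 0.880 = 333.0 µg/mL
k = ln 2 / 28.9 = 0.02398 h⁻¹
C(t) = Css (1 − e^(−kt)) = 333.0 × (1 − e^(−2.542)) = 333.0 × 0.9213 ≈ 307 µg/mL

307 µg/mL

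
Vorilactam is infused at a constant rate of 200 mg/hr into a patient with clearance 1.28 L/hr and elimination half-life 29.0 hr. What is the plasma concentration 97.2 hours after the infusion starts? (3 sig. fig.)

Css = rate / CL = 200 / 1.28 = 156.2 µg/mL
k = ln 2 / 29.0 = 0.02390 hr⁻¹
C(t) = Css (1 − e^(−kt)) = 156.2 × (1 − e^(−2.323)) = 156.2 × 0.9020 ≈ 141 µg/mL

141 µg/mL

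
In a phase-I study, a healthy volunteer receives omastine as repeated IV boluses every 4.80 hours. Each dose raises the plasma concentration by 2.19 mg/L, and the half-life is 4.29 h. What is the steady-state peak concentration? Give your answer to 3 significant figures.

k = ln 2 / 4.29 = 0.1616 h⁻¹
Fraction remaining after one interval: e^(−kτ) = e^(−0.1616 × 4.80) = 0.4605
R = 1 / (1 − 0.4605) = 1.853
Css,max = 2.19 × 1.853 ≈ 4.06 mg/L

4.06 mg/L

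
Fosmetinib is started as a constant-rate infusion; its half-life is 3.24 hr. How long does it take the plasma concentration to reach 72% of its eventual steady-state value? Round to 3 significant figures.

k = ln 2 / 3.24 = 0.2139 hr⁻¹
f = 1 − e^(−kt)  ⇒  t = −ln(1 − f) / k
t = −ln(1 − 0.72) / 0.2139 = 1.273 / 0.2139 ≈ 5.95 hours

5.95 hours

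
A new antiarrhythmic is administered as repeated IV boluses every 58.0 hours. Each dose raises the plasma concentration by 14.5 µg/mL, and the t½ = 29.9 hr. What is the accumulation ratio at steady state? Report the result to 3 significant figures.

1.35

k = ln 2 / 29.9 = 0.02318 hr⁻¹
Fraction remaining after one interval: e^(−kτ) = e^(−0.02318 × 58.0) = 0.2607
R = 1 / (1 − 0.2607) = 1 / 0.7393 ≈ 1.35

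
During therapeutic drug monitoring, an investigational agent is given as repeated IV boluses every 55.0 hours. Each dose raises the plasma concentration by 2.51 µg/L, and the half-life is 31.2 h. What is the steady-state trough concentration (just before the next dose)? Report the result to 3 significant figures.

1.05 µg/L

k = ln 2 / 31.2 = 0.02222 h⁻¹
Fraction remaining after one interval: e^(−kτ) = e^(−0.02222 × 55.0) = 0.2947
R = 1 / (1 − 0.2947) = 1.418
Css,max = 2.51 × 1.418 = 3.559 µg/L
Css,min = Css,max × e^(−kτ) = 3.559 × 0.2947 ≈ 1.05 µg/L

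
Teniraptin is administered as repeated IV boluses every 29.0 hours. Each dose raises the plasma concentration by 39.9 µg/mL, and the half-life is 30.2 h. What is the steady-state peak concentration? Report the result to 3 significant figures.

82.1 µg/mL

k = ln 2 / 30.2 = 0.02295 h⁻¹
Fraction remaining after one interval: e^(−kτ) = e^(−0.02295 × 29.0) = 0.5140
R = 1 / (1 − 0.5140) = 2.057
Css,max = 39.9 × 2.057 ≈ 82.1 µg/mL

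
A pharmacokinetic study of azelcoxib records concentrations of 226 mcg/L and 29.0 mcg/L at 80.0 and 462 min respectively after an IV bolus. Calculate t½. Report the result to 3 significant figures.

k = ln(C₁/C₂) / (t₂ − t₁) = ln(226/29.0) / (462 − 80.0)
  = 2.053 / 382.0 = 0.005375 min⁻¹
t½ = ln 2 / k = ln 2 / 0.005375 ≈ 129 minutes

129 minutes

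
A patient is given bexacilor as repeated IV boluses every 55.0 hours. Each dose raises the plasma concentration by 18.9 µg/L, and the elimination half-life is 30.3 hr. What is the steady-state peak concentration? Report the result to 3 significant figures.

26.4 µg/L

k = ln 2 / 30.3 = 0.02288 hr⁻¹
Fraction remaining after one interval: e^(−kτ) = e^(−0.02288 × 55.0) = 0.2842
R = 1 / (1 − 0.2842) = 1.397
Css,max = 18.9 × 1.397 ≈ 26.4 µg/L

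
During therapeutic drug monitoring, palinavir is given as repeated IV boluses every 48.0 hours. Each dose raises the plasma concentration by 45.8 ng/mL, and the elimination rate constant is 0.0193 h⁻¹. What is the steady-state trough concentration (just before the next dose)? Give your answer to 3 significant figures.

Fraction remaining after one interval: e^(−kτ) = e^(−0.01930 × 48.0) = 0.3960
R = 1 / (1 − 0.3960) = 1.656
Css,max = 45.8 × 1.656 = 75.82 ng/mL
Css,min = Css,max × e^(−kτ) = 75.82 × 0.3960 ≈ 30.0 ng/mL

30.0 ng/mL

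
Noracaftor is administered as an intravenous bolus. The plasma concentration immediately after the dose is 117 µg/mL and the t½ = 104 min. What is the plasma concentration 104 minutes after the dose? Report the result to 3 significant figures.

58.5 µg/mL

k = ln 2 / 104 = 0.006665 min⁻¹
C(t) = C₀ e^(−kt) = 117 × e^(−0.006665 × 104) = 117 × e^(−0.6931) = 117 × 0.5000 ≈ 58.5 µg/mL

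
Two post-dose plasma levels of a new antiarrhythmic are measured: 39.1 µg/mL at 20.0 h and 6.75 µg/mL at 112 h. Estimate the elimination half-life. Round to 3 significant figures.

36.3 hours

k = ln(C₁/C₂) / (t₂ − t₁) = ln(39.1/6.75) / (112 − 20.0)
  = 1.757 / 92.00 = 0.01909 h⁻¹
t½ = ln 2 / k = ln 2 / 0.01909 ≈ 36.3 hours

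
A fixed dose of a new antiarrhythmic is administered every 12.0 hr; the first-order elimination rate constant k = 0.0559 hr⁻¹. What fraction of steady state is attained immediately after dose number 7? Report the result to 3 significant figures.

0.991

f_n = 1 − e^(−nkτ) = 1 − e^(−7 × 0.05590 × 12.0) = 1 − e^(−4.696) = 1 − 0.009135 ≈ 0.991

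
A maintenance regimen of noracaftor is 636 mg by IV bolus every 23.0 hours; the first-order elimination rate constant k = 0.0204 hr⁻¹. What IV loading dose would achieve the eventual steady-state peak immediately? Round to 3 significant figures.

Accumulation ratio R = 1 / (1 − e^(−kτ)) = 1 / (1 − e^(−0.02040×23.0)) = 1 / (1 − 0.6255) = 2.670
Loading dose = maintenance dose × R = 636 × 2.670 ≈ 1700 mg

1700 mg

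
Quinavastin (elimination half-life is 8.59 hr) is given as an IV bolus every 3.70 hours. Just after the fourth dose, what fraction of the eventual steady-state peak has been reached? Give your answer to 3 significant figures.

k = ln 2 / 8.59 = 0.08069 hr⁻¹
f_n = 1 − e^(−nkτ) = 1 − e^(−4 × 0.08069 × 3.70) = 1 − e^(−1.194) = 1 − 0.3029 ≈ 0.697

0.697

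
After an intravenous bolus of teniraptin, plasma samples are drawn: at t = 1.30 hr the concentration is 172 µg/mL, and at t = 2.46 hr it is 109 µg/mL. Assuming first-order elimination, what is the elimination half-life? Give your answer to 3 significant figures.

k = ln(C₁/C₂) / (t₂ − t₁) = ln(172/109) / (2.46 − 1.30)
  = 0.4561 / 1.160 = 0.3932 hr⁻¹
t½ = ln 2 / k = ln 2 / 0.3932 ≈ 1.76 hours

1.76 hours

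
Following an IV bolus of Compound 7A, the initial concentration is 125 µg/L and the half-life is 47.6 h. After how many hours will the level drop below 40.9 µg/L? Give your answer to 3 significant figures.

k = ln 2 / 47.6 = 0.01456 h⁻¹
C(t) = C₀ e^(−kt)  ⇒  t = ln(C₀/C) / k
t = ln(125/40.9) / 0.01456 = 1.117 / 0.01456 ≈ 76.7 hours

76.7 hours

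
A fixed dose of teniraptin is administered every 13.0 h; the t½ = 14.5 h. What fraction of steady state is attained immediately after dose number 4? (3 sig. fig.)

0.917

k = ln 2 / 14.5 = 0.04780 h⁻¹
f_n = 1 − e^(−nkτ) = 1 − e^(−4 × 0.04780 × 13.0) = 1 − e^(−2.486) = 1 − 0.08326 ≈ 0.917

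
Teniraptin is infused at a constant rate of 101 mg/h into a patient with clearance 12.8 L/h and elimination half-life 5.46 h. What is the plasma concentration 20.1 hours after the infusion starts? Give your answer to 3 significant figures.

Css = rate / CL = 101 / 12.8 = 7.891 mg/L
k = ln 2 / 5.46 = 0.1270 h⁻¹
C(t) = Css (1 − e^(−kt)) = 7.891 × (1 − e^(−2.552)) = 7.891 × 0.9221 ≈ 7.28 mg/L

7.28 mg/L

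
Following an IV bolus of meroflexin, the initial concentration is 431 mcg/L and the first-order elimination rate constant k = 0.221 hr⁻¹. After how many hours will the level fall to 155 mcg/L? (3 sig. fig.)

C(t) = C₀ e^(−kt)  ⇒  t = ln(C₀/C) / k
t = ln(431/155) / 0.2210 = 1.023 / 0.2210 ≈ 4.63 hours

4.63 hours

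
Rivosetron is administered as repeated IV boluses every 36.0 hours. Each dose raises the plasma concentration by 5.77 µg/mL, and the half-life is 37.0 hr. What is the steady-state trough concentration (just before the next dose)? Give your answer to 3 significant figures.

k = ln 2 / 37.0 = 0.01873 hr⁻¹
Fraction remaining after one interval: e^(−kτ) = e^(−0.01873 × 36.0) = 0.5095
R = 1 / (1 − 0.5095) = 2.039
Css,max = 5.77 × 2.039 = 11.76 µg/mL
Css,min = Css,max × e^(−kτ) = 11.76 × 0.5095 ≈ 5.99 µg/mL

5.99 µg/mL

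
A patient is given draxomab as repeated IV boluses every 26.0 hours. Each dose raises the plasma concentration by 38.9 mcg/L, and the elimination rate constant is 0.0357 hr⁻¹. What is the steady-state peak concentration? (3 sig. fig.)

64.3 mcg/L

Fraction remaining after one interval: e^(−kτ) = e^(−0.03570 × 26.0) = 0.3953
R = 1 / (1 − 0.3953) = 1.654
Css,max = 38.9 × 1.654 ≈ 64.3 mcg/L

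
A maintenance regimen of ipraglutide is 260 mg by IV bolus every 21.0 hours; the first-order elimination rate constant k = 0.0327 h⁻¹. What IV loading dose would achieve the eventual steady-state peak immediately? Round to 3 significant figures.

523 mg

Accumulation ratio R = 1 / (1 − e^(−kτ)) = 1 / (1 − e^(−0.03270×21.0)) = 1 / (1 − 0.5032) = 2.013
Loading dose = maintenance dose × R = 260 × 2.013 ≈ 523 mg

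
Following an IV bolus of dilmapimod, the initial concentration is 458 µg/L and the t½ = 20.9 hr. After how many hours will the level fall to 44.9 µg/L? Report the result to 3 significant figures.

70.0 hours

k = ln 2 / 20.9 = 0.03316 hr⁻¹
C(t) = C₀ e^(−kt)  ⇒  t = ln(C₀/C) / k
t = ln(458/44.9) / 0.03316 = 2.322 / 0.03316 ≈ 70.0 hours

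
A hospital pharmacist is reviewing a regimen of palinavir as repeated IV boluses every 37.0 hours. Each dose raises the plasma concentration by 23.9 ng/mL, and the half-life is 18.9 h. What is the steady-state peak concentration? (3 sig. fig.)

k = ln 2 / 18.9 = 0.03667 h⁻¹
Fraction remaining after one interval: e^(−kτ) = e^(−0.03667 × 37.0) = 0.2574
R = 1 / (1 − 0.2574) = 1.347
Css,max = 23.9 × 1.347 ≈ 32.2 ng/mL

32.2 ng/mL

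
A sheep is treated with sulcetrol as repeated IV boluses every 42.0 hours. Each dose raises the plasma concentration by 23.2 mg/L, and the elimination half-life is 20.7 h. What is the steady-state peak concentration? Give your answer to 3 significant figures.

k = ln 2 / 20.7 = 0.03349 h⁻¹
Fraction remaining after one interval: e^(−kτ) = e^(−0.03349 × 42.0) = 0.2450
R = 1 / (1 − 0.2450) = 1.325
Css,max = 23.2 × 1.325 ≈ 30.7 mg/L

30.7 mg/L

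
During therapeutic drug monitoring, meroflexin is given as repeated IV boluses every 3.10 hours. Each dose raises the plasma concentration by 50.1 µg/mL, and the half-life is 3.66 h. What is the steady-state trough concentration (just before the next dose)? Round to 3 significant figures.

k = ln 2 / 3.66 = 0.1894 h⁻¹
Fraction remaining after one interval: e^(−kτ) = e^(−0.1894 × 3.10) = 0.5559
R = 1 / (1 − 0.5559) = 2.252
Css,max = 50.1 × 2.252 = 112.8 µg/mL
Css,min = Css,max × e^(−kτ) = 112.8 × 0.5559 ≈ 62.7 µg/mL

62.7 µg/mL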